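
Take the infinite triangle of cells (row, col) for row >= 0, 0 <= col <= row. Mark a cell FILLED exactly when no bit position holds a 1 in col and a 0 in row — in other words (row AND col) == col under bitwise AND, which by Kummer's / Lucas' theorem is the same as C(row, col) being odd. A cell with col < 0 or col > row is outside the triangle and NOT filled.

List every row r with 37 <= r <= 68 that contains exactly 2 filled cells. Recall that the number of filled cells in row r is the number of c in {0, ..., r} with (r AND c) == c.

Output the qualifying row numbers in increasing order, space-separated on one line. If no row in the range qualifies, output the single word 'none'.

Answer: 64

Derivation:
Row r has 2^popcount(r) filled cells, so we need popcount(r) = log2(2) = 1.
Scan r = 37..68 and keep those with exactly 1 one-bits:
r=37=100101 popcount=3 -> skip
r=38=100110 popcount=3 -> skip
r=39=100111 popcount=4 -> skip
r=40=101000 popcount=2 -> skip
r=41=101001 popcount=3 -> skip
r=42=101010 popcount=3 -> skip
r=43=101011 popcount=4 -> skip
r=44=101100 popcount=3 -> skip
r=45=101101 popcount=4 -> skip
r=46=101110 popcount=4 -> skip
r=47=101111 popcount=5 -> skip
r=48=110000 popcount=2 -> skip
r=49=110001 popcount=3 -> skip
r=50=110010 popcount=3 -> skip
r=51=110011 popcount=4 -> skip
r=52=110100 popcount=3 -> skip
r=53=110101 popcount=4 -> skip
r=54=110110 popcount=4 -> skip
r=55=110111 popcount=5 -> skip
r=56=111000 popcount=3 -> skip
r=57=111001 popcount=4 -> skip
r=58=111010 popcount=4 -> skip
r=59=111011 popcount=5 -> skip
r=60=111100 popcount=4 -> skip
r=61=111101 popcount=5 -> skip
r=62=111110 popcount=5 -> skip
r=63=111111 popcount=6 -> skip
r=64=1000000 popcount=1 -> KEEP
r=65=1000001 popcount=2 -> skip
r=66=1000010 popcount=2 -> skip
r=67=1000011 popcount=3 -> skip
r=68=1000100 popcount=2 -> skip
Kept rows: 64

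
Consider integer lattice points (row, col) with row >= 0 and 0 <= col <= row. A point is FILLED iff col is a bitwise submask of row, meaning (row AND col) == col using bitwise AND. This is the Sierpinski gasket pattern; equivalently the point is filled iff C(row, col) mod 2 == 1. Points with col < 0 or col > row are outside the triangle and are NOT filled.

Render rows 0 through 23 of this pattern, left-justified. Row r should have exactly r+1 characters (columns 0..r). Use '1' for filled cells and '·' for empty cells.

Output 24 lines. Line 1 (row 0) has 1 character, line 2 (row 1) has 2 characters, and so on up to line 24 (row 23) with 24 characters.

Answer: 1
11
1·1
1111
1···1
11··11
1·1·1·1
11111111
1·······1
11······11
1·1·····1·1
1111····1111
1···1···1···1
11··11··11··11
1·1·1·1·1·1·1·1
1111111111111111
1···············1
11··············11
1·1·············1·1
1111············1111
1···1···········1···1
11··11··········11··11
1·1·1·1·········1·1·1·1
11111111········11111111

Derivation:
r0=0: 1
r1=1: 11
r2=10: 1·1
r3=11: 1111
r4=100: 1···1
r5=101: 11··11
r6=110: 1·1·1·1
r7=111: 11111111
r8=1000: 1·······1
r9=1001: 11······11
r10=1010: 1·1·····1·1
r11=1011: 1111····1111
r12=1100: 1···1···1···1
r13=1101: 11··11··11··11
r14=1110: 1·1·1·1·1·1·1·1
r15=1111: 1111111111111111
r16=10000: 1···············1
r17=10001: 11··············11
r18=10010: 1·1·············1·1
r19=10011: 1111············1111
r20=10100: 1···1···········1···1
r21=10101: 11··11··········11··11
r22=10110: 1·1·1·1·········1·1·1·1
r23=10111: 11111111········11111111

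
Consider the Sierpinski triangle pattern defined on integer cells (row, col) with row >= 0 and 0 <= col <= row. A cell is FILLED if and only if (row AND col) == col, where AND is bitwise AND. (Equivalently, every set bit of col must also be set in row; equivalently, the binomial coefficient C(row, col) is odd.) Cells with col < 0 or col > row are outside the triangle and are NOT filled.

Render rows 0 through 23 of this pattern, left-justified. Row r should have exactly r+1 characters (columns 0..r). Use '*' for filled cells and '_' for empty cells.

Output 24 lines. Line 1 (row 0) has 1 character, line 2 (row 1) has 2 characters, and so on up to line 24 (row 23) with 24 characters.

Answer: *
**
*_*
****
*___*
**__**
*_*_*_*
********
*_______*
**______**
*_*_____*_*
****____****
*___*___*___*
**__**__**__**
*_*_*_*_*_*_*_*
****************
*_______________*
**______________**
*_*_____________*_*
****____________****
*___*___________*___*
**__**__________**__**
*_*_*_*_________*_*_*_*
********________********

Derivation:
r0=0: *
r1=1: **
r2=10: *_*
r3=11: ****
r4=100: *___*
r5=101: **__**
r6=110: *_*_*_*
r7=111: ********
r8=1000: *_______*
r9=1001: **______**
r10=1010: *_*_____*_*
r11=1011: ****____****
r12=1100: *___*___*___*
r13=1101: **__**__**__**
r14=1110: *_*_*_*_*_*_*_*
r15=1111: ****************
r16=10000: *_______________*
r17=10001: **______________**
r18=10010: *_*_____________*_*
r19=10011: ****____________****
r20=10100: *___*___________*___*
r21=10101: **__**__________**__**
r22=10110: *_*_*_*_________*_*_*_*
r23=10111: ********________********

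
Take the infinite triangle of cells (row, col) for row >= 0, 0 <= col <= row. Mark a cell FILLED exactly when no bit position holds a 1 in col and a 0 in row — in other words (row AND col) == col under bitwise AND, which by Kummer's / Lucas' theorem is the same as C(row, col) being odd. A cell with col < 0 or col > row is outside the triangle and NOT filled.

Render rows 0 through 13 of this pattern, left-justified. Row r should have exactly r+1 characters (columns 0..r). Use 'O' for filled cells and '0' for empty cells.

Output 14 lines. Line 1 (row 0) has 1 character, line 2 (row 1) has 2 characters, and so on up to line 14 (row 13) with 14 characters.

r0=0: O
r1=1: OO
r2=10: O0O
r3=11: OOOO
r4=100: O000O
r5=101: OO00OO
r6=110: O0O0O0O
r7=111: OOOOOOOO
r8=1000: O0000000O
r9=1001: OO000000OO
r10=1010: O0O00000O0O
r11=1011: OOOO0000OOOO
r12=1100: O000O000O000O
r13=1101: OO00OO00OO00OO

Answer: O
OO
O0O
OOOO
O000O
OO00OO
O0O0O0O
OOOOOOOO
O0000000O
OO000000OO
O0O00000O0O
OOOO0000OOOO
O000O000O000O
OO00OO00OO00OO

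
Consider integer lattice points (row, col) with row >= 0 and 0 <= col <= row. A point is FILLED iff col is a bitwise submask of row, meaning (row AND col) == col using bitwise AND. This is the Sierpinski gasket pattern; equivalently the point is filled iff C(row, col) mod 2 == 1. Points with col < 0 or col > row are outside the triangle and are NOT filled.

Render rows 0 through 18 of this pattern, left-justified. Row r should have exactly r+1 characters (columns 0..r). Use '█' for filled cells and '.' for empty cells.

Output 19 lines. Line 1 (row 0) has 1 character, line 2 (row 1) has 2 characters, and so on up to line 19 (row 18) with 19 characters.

Answer: █
██
█.█
████
█...█
██..██
█.█.█.█
████████
█.......█
██......██
█.█.....█.█
████....████
█...█...█...█
██..██..██..██
█.█.█.█.█.█.█.█
████████████████
█...............█
██..............██
█.█.............█.█

Derivation:
r0=0: █
r1=1: ██
r2=10: █.█
r3=11: ████
r4=100: █...█
r5=101: ██..██
r6=110: █.█.█.█
r7=111: ████████
r8=1000: █.......█
r9=1001: ██......██
r10=1010: █.█.....█.█
r11=1011: ████....████
r12=1100: █...█...█...█
r13=1101: ██..██..██..██
r14=1110: █.█.█.█.█.█.█.█
r15=1111: ████████████████
r16=10000: █...............█
r17=10001: ██..............██
r18=10010: █.█.............█.█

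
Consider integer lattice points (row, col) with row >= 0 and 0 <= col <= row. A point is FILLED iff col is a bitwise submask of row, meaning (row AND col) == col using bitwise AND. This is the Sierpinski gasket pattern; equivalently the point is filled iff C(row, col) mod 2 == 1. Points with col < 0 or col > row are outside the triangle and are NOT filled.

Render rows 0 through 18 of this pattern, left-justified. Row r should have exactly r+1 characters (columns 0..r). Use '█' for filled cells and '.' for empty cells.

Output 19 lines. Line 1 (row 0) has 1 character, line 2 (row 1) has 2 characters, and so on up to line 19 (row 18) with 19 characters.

r0=0: █
r1=1: ██
r2=10: █.█
r3=11: ████
r4=100: █...█
r5=101: ██..██
r6=110: █.█.█.█
r7=111: ████████
r8=1000: █.......█
r9=1001: ██......██
r10=1010: █.█.....█.█
r11=1011: ████....████
r12=1100: █...█...█...█
r13=1101: ██..██..██..██
r14=1110: █.█.█.█.█.█.█.█
r15=1111: ████████████████
r16=10000: █...............█
r17=10001: ██..............██
r18=10010: █.█.............█.█

Answer: █
██
█.█
████
█...█
██..██
█.█.█.█
████████
█.......█
██......██
█.█.....█.█
████....████
█...█...█...█
██..██..██..██
█.█.█.█.█.█.█.█
████████████████
█...............█
██..............██
█.█.............█.█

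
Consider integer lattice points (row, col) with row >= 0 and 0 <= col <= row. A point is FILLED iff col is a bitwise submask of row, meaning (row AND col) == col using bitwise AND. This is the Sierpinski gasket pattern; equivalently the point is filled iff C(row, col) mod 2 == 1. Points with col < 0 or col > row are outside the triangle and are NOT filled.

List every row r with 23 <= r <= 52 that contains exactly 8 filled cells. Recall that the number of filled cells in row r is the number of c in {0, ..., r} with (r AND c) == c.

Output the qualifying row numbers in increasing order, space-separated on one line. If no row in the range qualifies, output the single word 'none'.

Answer: 25 26 28 35 37 38 41 42 44 49 50 52

Derivation:
Row r has 2^popcount(r) filled cells, so we need popcount(r) = log2(8) = 3.
Scan r = 23..52 and keep those with exactly 3 one-bits:
r=23=10111 popcount=4 -> skip
r=24=11000 popcount=2 -> skip
r=25=11001 popcount=3 -> KEEP
r=26=11010 popcount=3 -> KEEP
r=27=11011 popcount=4 -> skip
r=28=11100 popcount=3 -> KEEP
r=29=11101 popcount=4 -> skip
r=30=11110 popcount=4 -> skip
r=31=11111 popcount=5 -> skip
r=32=100000 popcount=1 -> skip
r=33=100001 popcount=2 -> skip
r=34=100010 popcount=2 -> skip
r=35=100011 popcount=3 -> KEEP
r=36=100100 popcount=2 -> skip
r=37=100101 popcount=3 -> KEEP
r=38=100110 popcount=3 -> KEEP
r=39=100111 popcount=4 -> skip
r=40=101000 popcount=2 -> skip
r=41=101001 popcount=3 -> KEEP
r=42=101010 popcount=3 -> KEEP
r=43=101011 popcount=4 -> skip
r=44=101100 popcount=3 -> KEEP
r=45=101101 popcount=4 -> skip
r=46=101110 popcount=4 -> skip
r=47=101111 popcount=5 -> skip
r=48=110000 popcount=2 -> skip
r=49=110001 popcount=3 -> KEEP
r=50=110010 popcount=3 -> KEEP
r=51=110011 popcount=4 -> skip
r=52=110100 popcount=3 -> KEEP
Kept rows: 25 26 28 35 37 38 41 42 44 49 50 52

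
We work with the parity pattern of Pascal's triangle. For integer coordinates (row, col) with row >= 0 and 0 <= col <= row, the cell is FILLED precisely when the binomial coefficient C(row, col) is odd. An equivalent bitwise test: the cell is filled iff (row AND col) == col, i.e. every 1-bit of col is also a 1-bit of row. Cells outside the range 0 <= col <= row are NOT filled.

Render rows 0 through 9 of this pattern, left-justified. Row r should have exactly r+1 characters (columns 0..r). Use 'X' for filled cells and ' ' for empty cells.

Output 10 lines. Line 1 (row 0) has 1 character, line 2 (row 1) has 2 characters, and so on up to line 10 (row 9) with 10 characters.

r0=0: X
r1=1: XX
r2=10: X X
r3=11: XXXX
r4=100: X   X
r5=101: XX  XX
r6=110: X X X X
r7=111: XXXXXXXX
r8=1000: X       X
r9=1001: XX      XX

Answer: X
XX
X X
XXXX
X   X
XX  XX
X X X X
XXXXXXXX
X       X
XX      XX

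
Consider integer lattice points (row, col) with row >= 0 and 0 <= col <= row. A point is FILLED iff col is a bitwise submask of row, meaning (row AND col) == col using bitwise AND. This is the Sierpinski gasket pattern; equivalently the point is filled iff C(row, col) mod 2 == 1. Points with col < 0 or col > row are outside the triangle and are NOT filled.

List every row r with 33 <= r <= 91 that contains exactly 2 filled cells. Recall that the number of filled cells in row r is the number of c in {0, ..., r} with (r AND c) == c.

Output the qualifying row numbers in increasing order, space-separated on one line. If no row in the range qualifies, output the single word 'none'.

Answer: 64

Derivation:
Row r has 2^popcount(r) filled cells, so we need popcount(r) = log2(2) = 1.
Scan r = 33..91 and keep those with exactly 1 one-bits:
r=33=100001 popcount=2 -> skip
r=34=100010 popcount=2 -> skip
r=35=100011 popcount=3 -> skip
r=36=100100 popcount=2 -> skip
r=37=100101 popcount=3 -> skip
r=38=100110 popcount=3 -> skip
r=39=100111 popcount=4 -> skip
r=40=101000 popcount=2 -> skip
r=41=101001 popcount=3 -> skip
r=42=101010 popcount=3 -> skip
r=43=101011 popcount=4 -> skip
r=44=101100 popcount=3 -> skip
r=45=101101 popcount=4 -> skip
r=46=101110 popcount=4 -> skip
r=47=101111 popcount=5 -> skip
r=48=110000 popcount=2 -> skip
r=49=110001 popcount=3 -> skip
r=50=110010 popcount=3 -> skip
r=51=110011 popcount=4 -> skip
r=52=110100 popcount=3 -> skip
r=53=110101 popcount=4 -> skip
r=54=110110 popcount=4 -> skip
r=55=110111 popcount=5 -> skip
r=56=111000 popcount=3 -> skip
r=57=111001 popcount=4 -> skip
r=58=111010 popcount=4 -> skip
r=59=111011 popcount=5 -> skip
r=60=111100 popcount=4 -> skip
r=61=111101 popcount=5 -> skip
r=62=111110 popcount=5 -> skip
r=63=111111 popcount=6 -> skip
r=64=1000000 popcount=1 -> KEEP
r=65=1000001 popcount=2 -> skip
r=66=1000010 popcount=2 -> skip
r=67=1000011 popcount=3 -> skip
r=68=1000100 popcount=2 -> skip
r=69=1000101 popcount=3 -> skip
r=70=1000110 popcount=3 -> skip
r=71=1000111 popcount=4 -> skip
r=72=1001000 popcount=2 -> skip
r=73=1001001 popcount=3 -> skip
r=74=1001010 popcount=3 -> skip
r=75=1001011 popcount=4 -> skip
r=76=1001100 popcount=3 -> skip
r=77=1001101 popcount=4 -> skip
r=78=1001110 popcount=4 -> skip
r=79=1001111 popcount=5 -> skip
r=80=1010000 popcount=2 -> skip
r=81=1010001 popcount=3 -> skip
r=82=1010010 popcount=3 -> skip
r=83=1010011 popcount=4 -> skip
r=84=1010100 popcount=3 -> skip
r=85=1010101 popcount=4 -> skip
r=86=1010110 popcount=4 -> skip
r=87=1010111 popcount=5 -> skip
r=88=1011000 popcount=3 -> skip
r=89=1011001 popcount=4 -> skip
r=90=1011010 popcount=4 -> skip
r=91=1011011 popcount=5 -> skip
Kept rows: 64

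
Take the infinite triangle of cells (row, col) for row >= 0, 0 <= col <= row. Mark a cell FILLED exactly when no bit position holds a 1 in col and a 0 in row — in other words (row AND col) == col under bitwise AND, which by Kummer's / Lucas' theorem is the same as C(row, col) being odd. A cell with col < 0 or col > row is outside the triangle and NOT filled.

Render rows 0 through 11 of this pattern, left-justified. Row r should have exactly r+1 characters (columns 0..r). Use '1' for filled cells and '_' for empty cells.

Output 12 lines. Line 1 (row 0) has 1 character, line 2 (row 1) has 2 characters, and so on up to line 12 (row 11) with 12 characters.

Answer: 1
11
1_1
1111
1___1
11__11
1_1_1_1
11111111
1_______1
11______11
1_1_____1_1
1111____1111

Derivation:
r0=0: 1
r1=1: 11
r2=10: 1_1
r3=11: 1111
r4=100: 1___1
r5=101: 11__11
r6=110: 1_1_1_1
r7=111: 11111111
r8=1000: 1_______1
r9=1001: 11______11
r10=1010: 1_1_____1_1
r11=1011: 1111____1111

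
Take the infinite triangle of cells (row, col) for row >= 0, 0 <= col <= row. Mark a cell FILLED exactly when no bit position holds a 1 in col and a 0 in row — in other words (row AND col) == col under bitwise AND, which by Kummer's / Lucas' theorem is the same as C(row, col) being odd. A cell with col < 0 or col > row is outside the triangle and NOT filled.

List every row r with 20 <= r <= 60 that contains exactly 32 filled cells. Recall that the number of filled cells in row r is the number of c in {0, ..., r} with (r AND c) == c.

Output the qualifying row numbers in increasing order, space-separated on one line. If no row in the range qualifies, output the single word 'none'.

Answer: 31 47 55 59

Derivation:
Row r has 2^popcount(r) filled cells, so we need popcount(r) = log2(32) = 5.
Scan r = 20..60 and keep those with exactly 5 one-bits:
r=20=10100 popcount=2 -> skip
r=21=10101 popcount=3 -> skip
r=22=10110 popcount=3 -> skip
r=23=10111 popcount=4 -> skip
r=24=11000 popcount=2 -> skip
r=25=11001 popcount=3 -> skip
r=26=11010 popcount=3 -> skip
r=27=11011 popcount=4 -> skip
r=28=11100 popcount=3 -> skip
r=29=11101 popcount=4 -> skip
r=30=11110 popcount=4 -> skip
r=31=11111 popcount=5 -> KEEP
r=32=100000 popcount=1 -> skip
r=33=100001 popcount=2 -> skip
r=34=100010 popcount=2 -> skip
r=35=100011 popcount=3 -> skip
r=36=100100 popcount=2 -> skip
r=37=100101 popcount=3 -> skip
r=38=100110 popcount=3 -> skip
r=39=100111 popcount=4 -> skip
r=40=101000 popcount=2 -> skip
r=41=101001 popcount=3 -> skip
r=42=101010 popcount=3 -> skip
r=43=101011 popcount=4 -> skip
r=44=101100 popcount=3 -> skip
r=45=101101 popcount=4 -> skip
r=46=101110 popcount=4 -> skip
r=47=101111 popcount=5 -> KEEP
r=48=110000 popcount=2 -> skip
r=49=110001 popcount=3 -> skip
r=50=110010 popcount=3 -> skip
r=51=110011 popcount=4 -> skip
r=52=110100 popcount=3 -> skip
r=53=110101 popcount=4 -> skip
r=54=110110 popcount=4 -> skip
r=55=110111 popcount=5 -> KEEP
r=56=111000 popcount=3 -> skip
r=57=111001 popcount=4 -> skip
r=58=111010 popcount=4 -> skip
r=59=111011 popcount=5 -> KEEP
r=60=111100 popcount=4 -> skip
Kept rows: 31 47 55 59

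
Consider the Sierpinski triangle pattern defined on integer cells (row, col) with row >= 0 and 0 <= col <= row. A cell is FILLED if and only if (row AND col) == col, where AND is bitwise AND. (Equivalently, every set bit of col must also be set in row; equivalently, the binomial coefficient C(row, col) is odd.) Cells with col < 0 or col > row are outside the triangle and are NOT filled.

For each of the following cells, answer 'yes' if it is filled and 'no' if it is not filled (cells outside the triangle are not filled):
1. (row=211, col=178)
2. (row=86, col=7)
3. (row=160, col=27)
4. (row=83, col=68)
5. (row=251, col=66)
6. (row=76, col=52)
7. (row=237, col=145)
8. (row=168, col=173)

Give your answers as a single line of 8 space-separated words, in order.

Answer: no no no no yes no no no

Derivation:
(211,178): row=0b11010011, col=0b10110010, row AND col = 0b10010010 = 146; 146 != 178 -> empty
(86,7): row=0b1010110, col=0b111, row AND col = 0b110 = 6; 6 != 7 -> empty
(160,27): row=0b10100000, col=0b11011, row AND col = 0b0 = 0; 0 != 27 -> empty
(83,68): row=0b1010011, col=0b1000100, row AND col = 0b1000000 = 64; 64 != 68 -> empty
(251,66): row=0b11111011, col=0b1000010, row AND col = 0b1000010 = 66; 66 == 66 -> filled
(76,52): row=0b1001100, col=0b110100, row AND col = 0b100 = 4; 4 != 52 -> empty
(237,145): row=0b11101101, col=0b10010001, row AND col = 0b10000001 = 129; 129 != 145 -> empty
(168,173): col outside [0, 168] -> not filled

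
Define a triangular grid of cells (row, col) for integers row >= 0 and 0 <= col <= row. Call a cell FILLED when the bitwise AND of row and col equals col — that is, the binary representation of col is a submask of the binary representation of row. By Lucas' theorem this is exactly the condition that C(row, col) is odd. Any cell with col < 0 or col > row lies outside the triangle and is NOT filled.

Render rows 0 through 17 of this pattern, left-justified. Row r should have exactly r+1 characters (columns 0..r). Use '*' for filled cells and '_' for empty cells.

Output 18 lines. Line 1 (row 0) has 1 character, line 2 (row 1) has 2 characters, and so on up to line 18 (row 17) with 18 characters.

r0=0: *
r1=1: **
r2=10: *_*
r3=11: ****
r4=100: *___*
r5=101: **__**
r6=110: *_*_*_*
r7=111: ********
r8=1000: *_______*
r9=1001: **______**
r10=1010: *_*_____*_*
r11=1011: ****____****
r12=1100: *___*___*___*
r13=1101: **__**__**__**
r14=1110: *_*_*_*_*_*_*_*
r15=1111: ****************
r16=10000: *_______________*
r17=10001: **______________**

Answer: *
**
*_*
****
*___*
**__**
*_*_*_*
********
*_______*
**______**
*_*_____*_*
****____****
*___*___*___*
**__**__**__**
*_*_*_*_*_*_*_*
****************
*_______________*
**______________**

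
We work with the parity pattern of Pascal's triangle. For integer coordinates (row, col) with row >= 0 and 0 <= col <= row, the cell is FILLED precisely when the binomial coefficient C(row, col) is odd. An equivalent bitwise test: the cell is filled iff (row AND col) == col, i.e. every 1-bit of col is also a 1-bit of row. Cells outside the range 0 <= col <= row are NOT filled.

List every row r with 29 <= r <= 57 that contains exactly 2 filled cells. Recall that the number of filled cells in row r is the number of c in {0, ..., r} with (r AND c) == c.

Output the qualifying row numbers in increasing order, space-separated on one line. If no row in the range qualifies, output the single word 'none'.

Row r has 2^popcount(r) filled cells, so we need popcount(r) = log2(2) = 1.
Scan r = 29..57 and keep those with exactly 1 one-bits:
r=29=11101 popcount=4 -> skip
r=30=11110 popcount=4 -> skip
r=31=11111 popcount=5 -> skip
r=32=100000 popcount=1 -> KEEP
r=33=100001 popcount=2 -> skip
r=34=100010 popcount=2 -> skip
r=35=100011 popcount=3 -> skip
r=36=100100 popcount=2 -> skip
r=37=100101 popcount=3 -> skip
r=38=100110 popcount=3 -> skip
r=39=100111 popcount=4 -> skip
r=40=101000 popcount=2 -> skip
r=41=101001 popcount=3 -> skip
r=42=101010 popcount=3 -> skip
r=43=101011 popcount=4 -> skip
r=44=101100 popcount=3 -> skip
r=45=101101 popcount=4 -> skip
r=46=101110 popcount=4 -> skip
r=47=101111 popcount=5 -> skip
r=48=110000 popcount=2 -> skip
r=49=110001 popcount=3 -> skip
r=50=110010 popcount=3 -> skip
r=51=110011 popcount=4 -> skip
r=52=110100 popcount=3 -> skip
r=53=110101 popcount=4 -> skip
r=54=110110 popcount=4 -> skip
r=55=110111 popcount=5 -> skip
r=56=111000 popcount=3 -> skip
r=57=111001 popcount=4 -> skip
Kept rows: 32

Answer: 32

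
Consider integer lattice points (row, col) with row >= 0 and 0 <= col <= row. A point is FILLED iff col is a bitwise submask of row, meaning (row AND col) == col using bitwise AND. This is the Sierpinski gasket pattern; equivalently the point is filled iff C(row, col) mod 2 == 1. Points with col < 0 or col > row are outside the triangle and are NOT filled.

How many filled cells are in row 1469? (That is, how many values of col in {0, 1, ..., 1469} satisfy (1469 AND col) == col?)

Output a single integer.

1469 in binary = 10110111101
popcount(1469) = number of 1-bits in 10110111101 = 8
A col c satisfies (1469 AND c) == c iff every set bit of c is also set in 1469; each of the 8 set bits of 1469 can independently be on or off in c.
count = 2^8 = 256

Answer: 256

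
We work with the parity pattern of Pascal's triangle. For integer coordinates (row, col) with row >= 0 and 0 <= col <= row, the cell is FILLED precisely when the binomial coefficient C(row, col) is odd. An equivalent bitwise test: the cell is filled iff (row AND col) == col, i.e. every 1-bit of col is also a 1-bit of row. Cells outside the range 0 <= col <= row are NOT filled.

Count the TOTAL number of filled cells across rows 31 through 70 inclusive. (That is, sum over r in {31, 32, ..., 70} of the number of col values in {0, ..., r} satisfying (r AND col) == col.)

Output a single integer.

Answer: 556

Derivation:
r31=11111 pc5: +32 =32
r32=100000 pc1: +2 =34
r33=100001 pc2: +4 =38
r34=100010 pc2: +4 =42
r35=100011 pc3: +8 =50
r36=100100 pc2: +4 =54
r37=100101 pc3: +8 =62
r38=100110 pc3: +8 =70
r39=100111 pc4: +16 =86
r40=101000 pc2: +4 =90
r41=101001 pc3: +8 =98
r42=101010 pc3: +8 =106
r43=101011 pc4: +16 =122
r44=101100 pc3: +8 =130
r45=101101 pc4: +16 =146
r46=101110 pc4: +16 =162
r47=101111 pc5: +32 =194
r48=110000 pc2: +4 =198
r49=110001 pc3: +8 =206
r50=110010 pc3: +8 =214
r51=110011 pc4: +16 =230
r52=110100 pc3: +8 =238
r53=110101 pc4: +16 =254
r54=110110 pc4: +16 =270
r55=110111 pc5: +32 =302
r56=111000 pc3: +8 =310
r57=111001 pc4: +16 =326
r58=111010 pc4: +16 =342
r59=111011 pc5: +32 =374
r60=111100 pc4: +16 =390
r61=111101 pc5: +32 =422
r62=111110 pc5: +32 =454
r63=111111 pc6: +64 =518
r64=1000000 pc1: +2 =520
r65=1000001 pc2: +4 =524
r66=1000010 pc2: +4 =528
r67=1000011 pc3: +8 =536
r68=1000100 pc2: +4 =540
r69=1000101 pc3: +8 =548
r70=1000110 pc3: +8 =556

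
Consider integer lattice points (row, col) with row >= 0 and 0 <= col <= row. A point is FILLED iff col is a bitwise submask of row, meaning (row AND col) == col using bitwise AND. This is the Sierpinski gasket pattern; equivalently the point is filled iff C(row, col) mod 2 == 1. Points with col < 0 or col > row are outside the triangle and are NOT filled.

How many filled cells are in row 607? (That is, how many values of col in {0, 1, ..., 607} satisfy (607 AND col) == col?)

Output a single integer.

Answer: 128

Derivation:
607 in binary = 1001011111
popcount(607) = number of 1-bits in 1001011111 = 7
A col c satisfies (607 AND c) == c iff every set bit of c is also set in 607; each of the 7 set bits of 607 can independently be on or off in c.
count = 2^7 = 128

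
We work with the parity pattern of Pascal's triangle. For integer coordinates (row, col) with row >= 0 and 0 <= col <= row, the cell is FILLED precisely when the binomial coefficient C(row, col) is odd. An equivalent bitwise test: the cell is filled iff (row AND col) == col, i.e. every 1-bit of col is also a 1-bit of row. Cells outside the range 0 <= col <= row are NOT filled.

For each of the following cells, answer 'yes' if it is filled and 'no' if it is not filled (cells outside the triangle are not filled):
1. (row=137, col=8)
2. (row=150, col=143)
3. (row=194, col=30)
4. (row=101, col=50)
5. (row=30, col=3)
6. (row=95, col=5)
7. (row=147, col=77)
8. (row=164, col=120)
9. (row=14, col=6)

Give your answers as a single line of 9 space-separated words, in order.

Answer: yes no no no no yes no no yes

Derivation:
(137,8): row=0b10001001, col=0b1000, row AND col = 0b1000 = 8; 8 == 8 -> filled
(150,143): row=0b10010110, col=0b10001111, row AND col = 0b10000110 = 134; 134 != 143 -> empty
(194,30): row=0b11000010, col=0b11110, row AND col = 0b10 = 2; 2 != 30 -> empty
(101,50): row=0b1100101, col=0b110010, row AND col = 0b100000 = 32; 32 != 50 -> empty
(30,3): row=0b11110, col=0b11, row AND col = 0b10 = 2; 2 != 3 -> empty
(95,5): row=0b1011111, col=0b101, row AND col = 0b101 = 5; 5 == 5 -> filled
(147,77): row=0b10010011, col=0b1001101, row AND col = 0b1 = 1; 1 != 77 -> empty
(164,120): row=0b10100100, col=0b1111000, row AND col = 0b100000 = 32; 32 != 120 -> empty
(14,6): row=0b1110, col=0b110, row AND col = 0b110 = 6; 6 == 6 -> filled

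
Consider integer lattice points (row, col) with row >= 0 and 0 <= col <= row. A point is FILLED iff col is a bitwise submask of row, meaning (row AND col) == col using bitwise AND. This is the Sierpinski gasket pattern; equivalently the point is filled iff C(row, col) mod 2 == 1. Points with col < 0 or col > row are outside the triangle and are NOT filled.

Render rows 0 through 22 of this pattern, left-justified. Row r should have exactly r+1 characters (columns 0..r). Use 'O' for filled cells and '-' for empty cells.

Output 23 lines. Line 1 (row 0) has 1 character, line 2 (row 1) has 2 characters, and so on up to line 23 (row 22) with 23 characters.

Answer: O
OO
O-O
OOOO
O---O
OO--OO
O-O-O-O
OOOOOOOO
O-------O
OO------OO
O-O-----O-O
OOOO----OOOO
O---O---O---O
OO--OO--OO--OO
O-O-O-O-O-O-O-O
OOOOOOOOOOOOOOOO
O---------------O
OO--------------OO
O-O-------------O-O
OOOO------------OOOO
O---O-----------O---O
OO--OO----------OO--OO
O-O-O-O---------O-O-O-O

Derivation:
r0=0: O
r1=1: OO
r2=10: O-O
r3=11: OOOO
r4=100: O---O
r5=101: OO--OO
r6=110: O-O-O-O
r7=111: OOOOOOOO
r8=1000: O-------O
r9=1001: OO------OO
r10=1010: O-O-----O-O
r11=1011: OOOO----OOOO
r12=1100: O---O---O---O
r13=1101: OO--OO--OO--OO
r14=1110: O-O-O-O-O-O-O-O
r15=1111: OOOOOOOOOOOOOOOO
r16=10000: O---------------O
r17=10001: OO--------------OO
r18=10010: O-O-------------O-O
r19=10011: OOOO------------OOOO
r20=10100: O---O-----------O---O
r21=10101: OO--OO----------OO--OO
r22=10110: O-O-O-O---------O-O-O-O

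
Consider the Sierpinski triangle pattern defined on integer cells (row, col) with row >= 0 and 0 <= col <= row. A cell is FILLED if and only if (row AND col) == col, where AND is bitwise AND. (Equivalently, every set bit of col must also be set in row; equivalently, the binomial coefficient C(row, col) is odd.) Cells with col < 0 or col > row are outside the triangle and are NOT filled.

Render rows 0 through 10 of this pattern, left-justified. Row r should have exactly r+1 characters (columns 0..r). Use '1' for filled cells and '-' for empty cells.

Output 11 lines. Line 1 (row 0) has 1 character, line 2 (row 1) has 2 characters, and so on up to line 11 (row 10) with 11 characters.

r0=0: 1
r1=1: 11
r2=10: 1-1
r3=11: 1111
r4=100: 1---1
r5=101: 11--11
r6=110: 1-1-1-1
r7=111: 11111111
r8=1000: 1-------1
r9=1001: 11------11
r10=1010: 1-1-----1-1

Answer: 1
11
1-1
1111
1---1
11--11
1-1-1-1
11111111
1-------1
11------11
1-1-----1-1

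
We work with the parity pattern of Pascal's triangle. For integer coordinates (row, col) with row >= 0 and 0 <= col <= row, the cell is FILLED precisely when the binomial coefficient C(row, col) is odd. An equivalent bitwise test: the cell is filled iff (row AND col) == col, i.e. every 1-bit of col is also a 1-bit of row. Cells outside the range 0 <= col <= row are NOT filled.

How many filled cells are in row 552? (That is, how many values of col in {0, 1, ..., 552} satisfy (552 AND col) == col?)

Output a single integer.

Answer: 8

Derivation:
552 in binary = 1000101000
popcount(552) = number of 1-bits in 1000101000 = 3
A col c satisfies (552 AND c) == c iff every set bit of c is also set in 552; each of the 3 set bits of 552 can independently be on or off in c.
count = 2^3 = 8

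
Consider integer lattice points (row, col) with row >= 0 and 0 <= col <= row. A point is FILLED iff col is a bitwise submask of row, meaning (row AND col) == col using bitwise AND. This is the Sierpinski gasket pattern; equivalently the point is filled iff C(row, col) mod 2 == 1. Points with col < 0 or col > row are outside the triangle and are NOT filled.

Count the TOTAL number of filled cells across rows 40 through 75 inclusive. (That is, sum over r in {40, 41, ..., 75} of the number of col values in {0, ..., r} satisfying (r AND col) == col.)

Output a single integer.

Answer: 522

Derivation:
r40=101000 pc2: +4 =4
r41=101001 pc3: +8 =12
r42=101010 pc3: +8 =20
r43=101011 pc4: +16 =36
r44=101100 pc3: +8 =44
r45=101101 pc4: +16 =60
r46=101110 pc4: +16 =76
r47=101111 pc5: +32 =108
r48=110000 pc2: +4 =112
r49=110001 pc3: +8 =120
r50=110010 pc3: +8 =128
r51=110011 pc4: +16 =144
r52=110100 pc3: +8 =152
r53=110101 pc4: +16 =168
r54=110110 pc4: +16 =184
r55=110111 pc5: +32 =216
r56=111000 pc3: +8 =224
r57=111001 pc4: +16 =240
r58=111010 pc4: +16 =256
r59=111011 pc5: +32 =288
r60=111100 pc4: +16 =304
r61=111101 pc5: +32 =336
r62=111110 pc5: +32 =368
r63=111111 pc6: +64 =432
r64=1000000 pc1: +2 =434
r65=1000001 pc2: +4 =438
r66=1000010 pc2: +4 =442
r67=1000011 pc3: +8 =450
r68=1000100 pc2: +4 =454
r69=1000101 pc3: +8 =462
r70=1000110 pc3: +8 =470
r71=1000111 pc4: +16 =486
r72=1001000 pc2: +4 =490
r73=1001001 pc3: +8 =498
r74=1001010 pc3: +8 =506
r75=1001011 pc4: +16 =522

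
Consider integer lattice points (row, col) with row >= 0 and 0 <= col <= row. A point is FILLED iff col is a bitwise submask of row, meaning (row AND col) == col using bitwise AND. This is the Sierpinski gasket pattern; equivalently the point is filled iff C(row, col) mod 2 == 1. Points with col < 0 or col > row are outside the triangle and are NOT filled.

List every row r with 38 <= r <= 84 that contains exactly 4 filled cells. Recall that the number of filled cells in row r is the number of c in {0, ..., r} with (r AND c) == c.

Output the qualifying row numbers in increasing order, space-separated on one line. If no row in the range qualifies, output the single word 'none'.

Row r has 2^popcount(r) filled cells, so we need popcount(r) = log2(4) = 2.
Scan r = 38..84 and keep those with exactly 2 one-bits:
r=38=100110 popcount=3 -> skip
r=39=100111 popcount=4 -> skip
r=40=101000 popcount=2 -> KEEP
r=41=101001 popcount=3 -> skip
r=42=101010 popcount=3 -> skip
r=43=101011 popcount=4 -> skip
r=44=101100 popcount=3 -> skip
r=45=101101 popcount=4 -> skip
r=46=101110 popcount=4 -> skip
r=47=101111 popcount=5 -> skip
r=48=110000 popcount=2 -> KEEP
r=49=110001 popcount=3 -> skip
r=50=110010 popcount=3 -> skip
r=51=110011 popcount=4 -> skip
r=52=110100 popcount=3 -> skip
r=53=110101 popcount=4 -> skip
r=54=110110 popcount=4 -> skip
r=55=110111 popcount=5 -> skip
r=56=111000 popcount=3 -> skip
r=57=111001 popcount=4 -> skip
r=58=111010 popcount=4 -> skip
r=59=111011 popcount=5 -> skip
r=60=111100 popcount=4 -> skip
r=61=111101 popcount=5 -> skip
r=62=111110 popcount=5 -> skip
r=63=111111 popcount=6 -> skip
r=64=1000000 popcount=1 -> skip
r=65=1000001 popcount=2 -> KEEP
r=66=1000010 popcount=2 -> KEEP
r=67=1000011 popcount=3 -> skip
r=68=1000100 popcount=2 -> KEEP
r=69=1000101 popcount=3 -> skip
r=70=1000110 popcount=3 -> skip
r=71=1000111 popcount=4 -> skip
r=72=1001000 popcount=2 -> KEEP
r=73=1001001 popcount=3 -> skip
r=74=1001010 popcount=3 -> skip
r=75=1001011 popcount=4 -> skip
r=76=1001100 popcount=3 -> skip
r=77=1001101 popcount=4 -> skip
r=78=1001110 popcount=4 -> skip
r=79=1001111 popcount=5 -> skip
r=80=1010000 popcount=2 -> KEEP
r=81=1010001 popcount=3 -> skip
r=82=1010010 popcount=3 -> skip
r=83=1010011 popcount=4 -> skip
r=84=1010100 popcount=3 -> skip
Kept rows: 40 48 65 66 68 72 80

Answer: 40 48 65 66 68 72 80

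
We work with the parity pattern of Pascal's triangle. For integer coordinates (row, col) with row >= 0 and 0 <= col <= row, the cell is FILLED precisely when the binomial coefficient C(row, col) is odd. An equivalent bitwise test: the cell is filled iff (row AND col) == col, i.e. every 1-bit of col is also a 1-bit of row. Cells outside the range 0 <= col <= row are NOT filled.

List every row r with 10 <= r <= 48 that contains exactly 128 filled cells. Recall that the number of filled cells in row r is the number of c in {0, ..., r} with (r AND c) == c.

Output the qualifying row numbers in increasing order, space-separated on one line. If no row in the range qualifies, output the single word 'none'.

Row r has 2^popcount(r) filled cells, so we need popcount(r) = log2(128) = 7.
Scan r = 10..48 and keep those with exactly 7 one-bits:
r=10=1010 popcount=2 -> skip
r=11=1011 popcount=3 -> skip
r=12=1100 popcount=2 -> skip
r=13=1101 popcount=3 -> skip
r=14=1110 popcount=3 -> skip
r=15=1111 popcount=4 -> skip
r=16=10000 popcount=1 -> skip
r=17=10001 popcount=2 -> skip
r=18=10010 popcount=2 -> skip
r=19=10011 popcount=3 -> skip
r=20=10100 popcount=2 -> skip
r=21=10101 popcount=3 -> skip
r=22=10110 popcount=3 -> skip
r=23=10111 popcount=4 -> skip
r=24=11000 popcount=2 -> skip
r=25=11001 popcount=3 -> skip
r=26=11010 popcount=3 -> skip
r=27=11011 popcount=4 -> skip
r=28=11100 popcount=3 -> skip
r=29=11101 popcount=4 -> skip
r=30=11110 popcount=4 -> skip
r=31=11111 popcount=5 -> skip
r=32=100000 popcount=1 -> skip
r=33=100001 popcount=2 -> skip
r=34=100010 popcount=2 -> skip
r=35=100011 popcount=3 -> skip
r=36=100100 popcount=2 -> skip
r=37=100101 popcount=3 -> skip
r=38=100110 popcount=3 -> skip
r=39=100111 popcount=4 -> skip
r=40=101000 popcount=2 -> skip
r=41=101001 popcount=3 -> skip
r=42=101010 popcount=3 -> skip
r=43=101011 popcount=4 -> skip
r=44=101100 popcount=3 -> skip
r=45=101101 popcount=4 -> skip
r=46=101110 popcount=4 -> skip
r=47=101111 popcount=5 -> skip
r=48=110000 popcount=2 -> skip
Kept rows: none

Answer: none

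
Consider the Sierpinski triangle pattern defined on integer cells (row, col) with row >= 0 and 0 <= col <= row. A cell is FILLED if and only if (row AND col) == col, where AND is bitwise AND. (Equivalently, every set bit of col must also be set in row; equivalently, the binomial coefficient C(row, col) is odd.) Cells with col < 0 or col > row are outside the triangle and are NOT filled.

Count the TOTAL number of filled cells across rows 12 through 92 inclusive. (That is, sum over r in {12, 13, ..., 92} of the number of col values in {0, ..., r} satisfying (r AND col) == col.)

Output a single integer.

Answer: 1042

Derivation:
r12=1100 pc2: +4 =4
r13=1101 pc3: +8 =12
r14=1110 pc3: +8 =20
r15=1111 pc4: +16 =36
r16=10000 pc1: +2 =38
r17=10001 pc2: +4 =42
r18=10010 pc2: +4 =46
r19=10011 pc3: +8 =54
r20=10100 pc2: +4 =58
r21=10101 pc3: +8 =66
r22=10110 pc3: +8 =74
r23=10111 pc4: +16 =90
r24=11000 pc2: +4 =94
r25=11001 pc3: +8 =102
r26=11010 pc3: +8 =110
r27=11011 pc4: +16 =126
r28=11100 pc3: +8 =134
r29=11101 pc4: +16 =150
r30=11110 pc4: +16 =166
r31=11111 pc5: +32 =198
r32=100000 pc1: +2 =200
r33=100001 pc2: +4 =204
r34=100010 pc2: +4 =208
r35=100011 pc3: +8 =216
r36=100100 pc2: +4 =220
r37=100101 pc3: +8 =228
r38=100110 pc3: +8 =236
r39=100111 pc4: +16 =252
r40=101000 pc2: +4 =256
r41=101001 pc3: +8 =264
r42=101010 pc3: +8 =272
r43=101011 pc4: +16 =288
r44=101100 pc3: +8 =296
r45=101101 pc4: +16 =312
r46=101110 pc4: +16 =328
r47=101111 pc5: +32 =360
r48=110000 pc2: +4 =364
r49=110001 pc3: +8 =372
r50=110010 pc3: +8 =380
r51=110011 pc4: +16 =396
r52=110100 pc3: +8 =404
r53=110101 pc4: +16 =420
r54=110110 pc4: +16 =436
r55=110111 pc5: +32 =468
r56=111000 pc3: +8 =476
r57=111001 pc4: +16 =492
r58=111010 pc4: +16 =508
r59=111011 pc5: +32 =540
r60=111100 pc4: +16 =556
r61=111101 pc5: +32 =588
r62=111110 pc5: +32 =620
r63=111111 pc6: +64 =684
r64=1000000 pc1: +2 =686
r65=1000001 pc2: +4 =690
r66=1000010 pc2: +4 =694
r67=1000011 pc3: +8 =702
r68=1000100 pc2: +4 =706
r69=1000101 pc3: +8 =714
r70=1000110 pc3: +8 =722
r71=1000111 pc4: +16 =738
r72=1001000 pc2: +4 =742
r73=1001001 pc3: +8 =750
r74=1001010 pc3: +8 =758
r75=1001011 pc4: +16 =774
r76=1001100 pc3: +8 =782
r77=1001101 pc4: +16 =798
r78=1001110 pc4: +16 =814
r79=1001111 pc5: +32 =846
r80=1010000 pc2: +4 =850
r81=1010001 pc3: +8 =858
r82=1010010 pc3: +8 =866
r83=1010011 pc4: +16 =882
r84=1010100 pc3: +8 =890
r85=1010101 pc4: +16 =906
r86=1010110 pc4: +16 =922
r87=1010111 pc5: +32 =954
r88=1011000 pc3: +8 =962
r89=1011001 pc4: +16 =978
r90=1011010 pc4: +16 =994
r91=1011011 pc5: +32 =1026
r92=1011100 pc4: +16 =1042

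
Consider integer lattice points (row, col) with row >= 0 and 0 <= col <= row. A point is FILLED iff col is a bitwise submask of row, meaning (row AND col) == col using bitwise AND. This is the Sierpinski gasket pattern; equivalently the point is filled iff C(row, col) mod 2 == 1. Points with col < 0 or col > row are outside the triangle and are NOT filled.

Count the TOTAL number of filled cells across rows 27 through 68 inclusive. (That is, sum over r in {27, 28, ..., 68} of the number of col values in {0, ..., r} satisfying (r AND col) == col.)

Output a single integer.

r27=11011 pc4: +16 =16
r28=11100 pc3: +8 =24
r29=11101 pc4: +16 =40
r30=11110 pc4: +16 =56
r31=11111 pc5: +32 =88
r32=100000 pc1: +2 =90
r33=100001 pc2: +4 =94
r34=100010 pc2: +4 =98
r35=100011 pc3: +8 =106
r36=100100 pc2: +4 =110
r37=100101 pc3: +8 =118
r38=100110 pc3: +8 =126
r39=100111 pc4: +16 =142
r40=101000 pc2: +4 =146
r41=101001 pc3: +8 =154
r42=101010 pc3: +8 =162
r43=101011 pc4: +16 =178
r44=101100 pc3: +8 =186
r45=101101 pc4: +16 =202
r46=101110 pc4: +16 =218
r47=101111 pc5: +32 =250
r48=110000 pc2: +4 =254
r49=110001 pc3: +8 =262
r50=110010 pc3: +8 =270
r51=110011 pc4: +16 =286
r52=110100 pc3: +8 =294
r53=110101 pc4: +16 =310
r54=110110 pc4: +16 =326
r55=110111 pc5: +32 =358
r56=111000 pc3: +8 =366
r57=111001 pc4: +16 =382
r58=111010 pc4: +16 =398
r59=111011 pc5: +32 =430
r60=111100 pc4: +16 =446
r61=111101 pc5: +32 =478
r62=111110 pc5: +32 =510
r63=111111 pc6: +64 =574
r64=1000000 pc1: +2 =576
r65=1000001 pc2: +4 =580
r66=1000010 pc2: +4 =584
r67=1000011 pc3: +8 =592
r68=1000100 pc2: +4 =596

Answer: 596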